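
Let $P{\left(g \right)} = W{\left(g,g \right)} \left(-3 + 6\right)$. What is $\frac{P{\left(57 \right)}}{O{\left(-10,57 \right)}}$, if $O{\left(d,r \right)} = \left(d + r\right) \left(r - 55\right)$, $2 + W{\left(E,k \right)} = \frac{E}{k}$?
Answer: $- \frac{3}{94} \approx -0.031915$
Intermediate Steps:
$W{\left(E,k \right)} = -2 + \frac{E}{k}$
$O{\left(d,r \right)} = \left(-55 + r\right) \left(d + r\right)$ ($O{\left(d,r \right)} = \left(d + r\right) \left(-55 + r\right) = \left(-55 + r\right) \left(d + r\right)$)
$P{\left(g \right)} = -3$ ($P{\left(g \right)} = \left(-2 + \frac{g}{g}\right) \left(-3 + 6\right) = \left(-2 + 1\right) 3 = \left(-1\right) 3 = -3$)
$\frac{P{\left(57 \right)}}{O{\left(-10,57 \right)}} = - \frac{3}{57^{2} - -550 - 3135 - 570} = - \frac{3}{3249 + 550 - 3135 - 570} = - \frac{3}{94}$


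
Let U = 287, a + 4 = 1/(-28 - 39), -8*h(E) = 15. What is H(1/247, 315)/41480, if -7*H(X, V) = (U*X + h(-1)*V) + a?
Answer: 78571737/38441341120 ≈ 0.0020439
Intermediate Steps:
h(E) = -15/8 (h(E) = -1/8*15 = -15/8)
a = -269/67 (a = -4 + 1/(-28 - 39) = -4 + 1/(-67) = -4 - 1/67 = -269/67 ≈ -4.0149)
H(X, V) = 269/469 - 41*X + 15*V/56 (H(X, V) = -((287*X - 15*V/8) - 269/67)/7 = -(-269/67 + 287*X - 15*V/8)/7 = 269/469 - 41*X + 15*V/56)
H(1/247, 315)/41480 = (269/469 - 41/247 + (15/56)*315)/41480 = (269/469 - 41*1/247 + 675/8)*(1/41480) = (269/469 - 41/247 + 675/8)*(1/41480) = (78571737/926744)*(1/41480) = 78571737/38441341120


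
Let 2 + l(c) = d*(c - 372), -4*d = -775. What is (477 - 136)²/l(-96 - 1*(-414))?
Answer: -232562/20929 ≈ -11.112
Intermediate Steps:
d = 775/4 (d = -¼*(-775) = 775/4 ≈ 193.75)
l(c) = -72077 + 775*c/4 (l(c) = -2 + 775*(c - 372)/4 = -2 + 775*(-372 + c)/4 = -2 + (-72075 + 775*c/4) = -72077 + 775*c/4)
(477 - 136)²/l(-96 - 1*(-414)) = (477 - 136)²/(-72077 + 775*(-96 - 1*(-414))/4) = 341²/(-72077 + 775*(-96 + 414)/4) = 116281/(-72077 + (775/4)*318) = 116281/(-72077 + 123225/2) = 116281/(-20929/2) = 116281*(-2/20929) = -232562/20929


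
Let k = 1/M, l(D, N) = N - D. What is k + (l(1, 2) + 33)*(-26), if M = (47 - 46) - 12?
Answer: -9725/11 ≈ -884.09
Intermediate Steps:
M = -11 (M = 1 - 12 = -11)
k = -1/11 (k = 1/(-11) = -1/11 ≈ -0.090909)
k + (l(1, 2) + 33)*(-26) = -1/11 + ((2 - 1*1) + 33)*(-26) = -1/11 + ((2 - 1) + 33)*(-26) = -1/11 + (1 + 33)*(-26) = -1/11 + 34*(-26) = -1/11 - 884 = -9725/11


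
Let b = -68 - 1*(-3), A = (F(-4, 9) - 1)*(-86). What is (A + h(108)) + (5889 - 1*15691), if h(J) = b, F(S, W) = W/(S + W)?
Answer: -49679/5 ≈ -9935.8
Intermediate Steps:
A = -344/5 (A = (9/(-4 + 9) - 1)*(-86) = (9/5 - 1)*(-86) = (4/5)*(-86) = -344/5 ≈ -68.800)
b = -65 (b = -68 + 3 = -65)
h(J) = -65
(A + h(108)) + (5889 - 1*15691) = (-344/5 - 65) + (5889 - 1*15691) = -669/5 + (5889 - 15691) = -669/5 - 9802 = -49679/5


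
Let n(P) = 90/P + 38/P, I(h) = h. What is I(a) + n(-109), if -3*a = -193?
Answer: 20653/327 ≈ 63.159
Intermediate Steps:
a = 193/3 (a = -1/3*(-193) = 193/3 ≈ 64.333)
n(P) = 128/P
I(a) + n(-109) = 193/3 + 128/(-109) = 193/3 + 128*(-1/109) = 193/3 - 128/109 = 20653/327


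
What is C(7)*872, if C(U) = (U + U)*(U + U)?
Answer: 170912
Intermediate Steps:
C(U) = 4*U² (C(U) = (2*U)*(2*U) = 4*U²)
C(7)*872 = (4*7²)*872 = (4*49)*872 = 196*872 = 170912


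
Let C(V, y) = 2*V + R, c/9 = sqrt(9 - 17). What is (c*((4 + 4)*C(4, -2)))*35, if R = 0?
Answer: 40320*I*sqrt(2) ≈ 57021.0*I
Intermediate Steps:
c = 18*I*sqrt(2) (c = 9*sqrt(9 - 17) = 9*sqrt(-8) = 9*(2*I*sqrt(2)) = 18*I*sqrt(2) ≈ 25.456*I)
C(V, y) = 2*V (C(V, y) = 2*V + 0 = 2*V)
(c*((4 + 4)*C(4, -2)))*35 = ((18*I*sqrt(2))*((4 + 4)*(2*4)))*35 = ((18*I*sqrt(2))*(8*8))*35 = ((18*I*sqrt(2))*64)*35 = (1152*I*sqrt(2))*35 = 40320*I*sqrt(2)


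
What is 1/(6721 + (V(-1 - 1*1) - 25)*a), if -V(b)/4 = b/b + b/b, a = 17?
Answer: 1/6160 ≈ 0.00016234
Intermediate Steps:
V(b) = -8 (V(b) = -4*(b/b + b/b) = -4*(1 + 1) = -4*2 = -8)
1/(6721 + (V(-1 - 1*1) - 25)*a) = 1/(6721 + (-8 - 25)*17) = 1/(6721 - 33*17) = 1/(6721 - 561) = 1/6160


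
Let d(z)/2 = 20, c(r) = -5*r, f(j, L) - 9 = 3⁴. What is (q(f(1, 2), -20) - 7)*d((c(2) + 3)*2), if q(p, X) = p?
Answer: 3320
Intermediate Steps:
f(j, L) = 90 (f(j, L) = 9 + 3⁴ = 9 + 81 = 90)
d(z) = 40 (d(z) = 2*20 = 40)
(q(f(1, 2), -20) - 7)*d((c(2) + 3)*2) = (90 - 7)*40 = 83*40 = 3320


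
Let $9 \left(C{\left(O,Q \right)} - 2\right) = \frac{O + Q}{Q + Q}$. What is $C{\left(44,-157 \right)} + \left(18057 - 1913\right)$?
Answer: $\frac{45628709}{2826} \approx 16146.0$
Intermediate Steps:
$C{\left(O,Q \right)} = 2 + \frac{O + Q}{18 Q}$ ($C{\left(O,Q \right)} = 2 + \frac{\left(O + Q\right) \frac{1}{Q + Q}}{9} = 2 + \frac{\left(O + Q\right) \frac{1}{2 Q}}{9} = 2 + \frac{\frac{1}{2} \frac{1}{Q} \left(O + Q\right)}{9} = 2 + \frac{O + Q}{18 Q}$)
$C{\left(44,-157 \right)} + \left(18057 - 1913\right) = \frac{44 + 37 \left(-157\right)}{18 \left(-157\right)} + \left(18057 - 1913\right) = \frac{1}{18} \left(- \frac{1}{157}\right) \left(44 - 5809\right) + 16144 = \frac{1}{18} \left(- \frac{1}{157}\right) \left(-5765\right) + 16144 = \frac{5765}{2826} + 16144 = \frac{45628709}{2826}$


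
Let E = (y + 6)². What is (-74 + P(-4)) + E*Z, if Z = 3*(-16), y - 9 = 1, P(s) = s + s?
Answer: -12370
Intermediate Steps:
P(s) = 2*s
y = 10 (y = 9 + 1 = 10)
E = 256 (E = (10 + 6)² = 16² = 256)
Z = -48
(-74 + P(-4)) + E*Z = (-74 + 2*(-4)) + 256*(-48) = (-74 - 8) - 12288 = -82 - 12288 = -12370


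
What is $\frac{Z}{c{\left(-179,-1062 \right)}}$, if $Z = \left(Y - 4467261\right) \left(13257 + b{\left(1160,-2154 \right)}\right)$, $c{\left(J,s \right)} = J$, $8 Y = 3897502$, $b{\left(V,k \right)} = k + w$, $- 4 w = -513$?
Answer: $\frac{715219163025}{2864} \approx 2.4973 \cdot 10^{8}$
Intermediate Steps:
$w = \frac{513}{4}$ ($w = \left(- \frac{1}{4}\right) \left(-513\right) = \frac{513}{4} \approx 128.25$)
$b{\left(V,k \right)} = \frac{513}{4} + k$ ($b{\left(V,k \right)} = k + \frac{513}{4} = \frac{513}{4} + k$)
$Y = \frac{1948751}{4}$ ($Y = \frac{1}{8} \cdot 3897502 = \frac{1948751}{4} \approx 4.8719 \cdot 10^{5}$)
$Z = - \frac{715219163025}{16}$ ($Z = \left(\frac{1948751}{4} - 4467261\right) \left(13257 + \left(\frac{513}{4} - 2154\right)\right) = - \frac{15920293 \left(13257 - \frac{8103}{4}\right)}{4} = \left(- \frac{15920293}{4}\right) \frac{44925}{4} = - \frac{715219163025}{16} \approx -4.4701 \cdot 10^{10}$)
$\frac{Z}{c{\left(-179,-1062 \right)}} = - \frac{715219163025}{16 \left(-179\right)} = \left(- \frac{715219163025}{16}\right) \left(- \frac{1}{179}\right) = \frac{715219163025}{2864}$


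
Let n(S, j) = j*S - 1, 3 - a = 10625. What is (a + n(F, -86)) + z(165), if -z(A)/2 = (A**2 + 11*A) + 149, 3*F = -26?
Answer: -204767/3 ≈ -68256.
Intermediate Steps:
a = -10622 (a = 3 - 1*10625 = 3 - 10625 = -10622)
F = -26/3 (F = (1/3)*(-26) = -26/3 ≈ -8.6667)
n(S, j) = -1 + S*j (n(S, j) = S*j - 1 = -1 + S*j)
z(A) = -298 - 22*A - 2*A**2 (z(A) = -2*((A**2 + 11*A) + 149) = -2*(149 + A**2 + 11*A) = -298 - 22*A - 2*A**2)
(a + n(F, -86)) + z(165) = (-10622 + (-1 - 26/3*(-86))) + (-298 - 22*165 - 2*165**2) = (-10622 + (-1 + 2236/3)) + (-298 - 3630 - 2*27225) = (-10622 + 2233/3) + (-298 - 3630 - 54450) = -29633/3 - 58378 = -204767/3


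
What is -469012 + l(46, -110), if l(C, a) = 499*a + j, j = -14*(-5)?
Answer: -523832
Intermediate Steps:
j = 70
l(C, a) = 70 + 499*a (l(C, a) = 499*a + 70 = 70 + 499*a)
-469012 + l(46, -110) = -469012 + (70 + 499*(-110)) = -469012 + (70 - 54890) = -469012 - 54820 = -523832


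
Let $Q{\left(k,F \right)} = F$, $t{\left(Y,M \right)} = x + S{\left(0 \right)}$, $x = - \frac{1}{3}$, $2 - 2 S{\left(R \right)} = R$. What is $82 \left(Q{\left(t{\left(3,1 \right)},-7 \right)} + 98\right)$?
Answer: $7462$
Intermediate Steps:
$S{\left(R \right)} = 1 - \frac{R}{2}$
$x = - \frac{1}{3}$ ($x = \left(-1\right) \frac{1}{3} = - \frac{1}{3} \approx -0.33333$)
$t{\left(Y,M \right)} = \frac{2}{3}$ ($t{\left(Y,M \right)} = - \frac{1}{3} + \left(1 - 0\right) = - \frac{1}{3} + \left(1 + 0\right) = - \frac{1}{3} + 1 = \frac{2}{3}$)
$82 \left(Q{\left(t{\left(3,1 \right)},-7 \right)} + 98\right) = 82 \left(-7 + 98\right) = 82 \cdot 91 = 7462$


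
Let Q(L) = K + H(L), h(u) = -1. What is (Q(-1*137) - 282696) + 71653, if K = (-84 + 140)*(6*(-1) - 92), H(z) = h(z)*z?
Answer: -216394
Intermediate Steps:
H(z) = -z
K = -5488 (K = 56*(-6 - 92) = 56*(-98) = -5488)
Q(L) = -5488 - L
(Q(-1*137) - 282696) + 71653 = ((-5488 - (-1)*137) - 282696) + 71653 = ((-5488 - 1*(-137)) - 282696) + 71653 = ((-5488 + 137) - 282696) + 71653 = (-5351 - 282696) + 71653 = -288047 + 71653 = -216394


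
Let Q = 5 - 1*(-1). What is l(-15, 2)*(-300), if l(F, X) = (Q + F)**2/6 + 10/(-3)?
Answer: -3050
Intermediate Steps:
Q = 6 (Q = 5 + 1 = 6)
l(F, X) = -10/3 + (6 + F)**2/6 (l(F, X) = (6 + F)**2/6 + 10/(-3) = (6 + F)**2*(1/6) + 10*(-1/3) = (6 + F)**2/6 - 10/3 = -10/3 + (6 + F)**2/6)
l(-15, 2)*(-300) = (-10/3 + (6 - 15)**2/6)*(-300) = (-10/3 + (1/6)*(-9)**2)*(-300) = (-10/3 + (1/6)*81)*(-300) = (-10/3 + 27/2)*(-300) = (61/6)*(-300) = -3050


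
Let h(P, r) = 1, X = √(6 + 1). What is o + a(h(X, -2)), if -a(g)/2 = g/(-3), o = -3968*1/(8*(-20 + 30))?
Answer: -734/15 ≈ -48.933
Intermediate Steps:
X = √7 ≈ 2.6458
o = -248/5 (o = -3968/(10*8) = -3968/80 = -3968*1/80 = -248/5 ≈ -49.600)
a(g) = 2*g/3 (a(g) = -2*g/(-3) = -(-2)*g/3 = 2*g/3)
o + a(h(X, -2)) = -248/5 + (⅔)*1 = -248/5 + ⅔ = -734/15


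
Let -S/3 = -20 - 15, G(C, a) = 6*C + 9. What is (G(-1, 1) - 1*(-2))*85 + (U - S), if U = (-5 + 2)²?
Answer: 329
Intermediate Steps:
G(C, a) = 9 + 6*C
S = 105 (S = -3*(-20 - 15) = -3*(-35) = 105)
U = 9 (U = (-3)² = 9)
(G(-1, 1) - 1*(-2))*85 + (U - S) = ((9 + 6*(-1)) - 1*(-2))*85 + (9 - 1*105) = ((9 - 6) + 2)*85 + (9 - 105) = (3 + 2)*85 - 96 = 5*85 - 96 = 425 - 96 = 329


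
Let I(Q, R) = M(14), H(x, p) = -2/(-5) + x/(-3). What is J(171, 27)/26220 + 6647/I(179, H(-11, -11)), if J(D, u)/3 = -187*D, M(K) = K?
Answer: 1517029/3220 ≈ 471.13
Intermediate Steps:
H(x, p) = ⅖ - x/3 (H(x, p) = -2*(-⅕) + x*(-⅓) = ⅖ - x/3)
I(Q, R) = 14
J(D, u) = -561*D (J(D, u) = 3*(-187*D) = -561*D)
J(171, 27)/26220 + 6647/I(179, H(-11, -11)) = -561*171/26220 + 6647/14 = -95931*1/26220 + 6647*(1/14) = -1683/460 + 6647/14 = 1517029/3220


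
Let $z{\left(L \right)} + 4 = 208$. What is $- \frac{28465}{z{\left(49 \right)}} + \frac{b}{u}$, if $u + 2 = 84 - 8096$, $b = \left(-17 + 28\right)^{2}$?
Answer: $- \frac{114071597}{817428} \approx -139.55$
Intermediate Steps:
$z{\left(L \right)} = 204$ ($z{\left(L \right)} = -4 + 208 = 204$)
$b = 121$ ($b = 11^{2} = 121$)
$u = -8014$ ($u = -2 + \left(84 - 8096\right) = -2 - 8012 = -8014$)
$- \frac{28465}{z{\left(49 \right)}} + \frac{b}{u} = - \frac{28465}{204} + \frac{121}{-8014} = \left(-28465\right) \frac{1}{204} + 121 \left(- \frac{1}{8014}\right) = - \frac{28465}{204} - \frac{121}{8014} = - \frac{114071597}{817428}$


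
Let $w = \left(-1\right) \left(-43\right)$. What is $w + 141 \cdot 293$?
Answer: $41356$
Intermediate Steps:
$w = 43$
$w + 141 \cdot 293 = 43 + 141 \cdot 293 = 43 + 41313 = 41356$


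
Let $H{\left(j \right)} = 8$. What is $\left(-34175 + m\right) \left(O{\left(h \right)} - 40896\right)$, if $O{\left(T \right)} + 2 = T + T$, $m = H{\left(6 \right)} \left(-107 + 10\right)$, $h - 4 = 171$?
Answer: $1417193148$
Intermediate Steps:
$h = 175$ ($h = 4 + 171 = 175$)
$m = -776$ ($m = 8 \left(-107 + 10\right) = 8 \left(-97\right) = -776$)
$O{\left(T \right)} = -2 + 2 T$ ($O{\left(T \right)} = -2 + \left(T + T\right) = -2 + 2 T$)
$\left(-34175 + m\right) \left(O{\left(h \right)} - 40896\right) = \left(-34175 - 776\right) \left(\left(-2 + 2 \cdot 175\right) - 40896\right) = - 34951 \left(\left(-2 + 350\right) - 40896\right) = - 34951 \left(348 - 40896\right) = \left(-34951\right) \left(-40548\right) = 1417193148$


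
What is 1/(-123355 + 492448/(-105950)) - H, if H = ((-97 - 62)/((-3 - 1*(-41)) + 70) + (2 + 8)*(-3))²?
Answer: -2796292868938687/2823110214768 ≈ -990.50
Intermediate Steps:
H = 1283689/1296 (H = (-159/((-3 + 41) + 70) + 10*(-3))² = (-159/(38 + 70) - 30)² = (-159/108 - 30)² = (-159*1/108 - 30)² = (-53/36 - 30)² = (-1133/36)² = 1283689/1296 ≈ 990.50)
1/(-123355 + 492448/(-105950)) - H = 1/(-123355 + 492448/(-105950)) - 1*1283689/1296 = 1/(-123355 + 492448*(-1/105950)) - 1283689/1296 = 1/(-123355 - 246224/52975) - 1283689/1296 = 1/(-6534977349/52975) - 1283689/1296 = -52975/6534977349 - 1283689/1296 = -2796292868938687/2823110214768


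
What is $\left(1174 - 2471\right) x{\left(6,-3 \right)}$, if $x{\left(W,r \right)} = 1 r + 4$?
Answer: $-1297$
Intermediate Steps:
$x{\left(W,r \right)} = 4 + r$ ($x{\left(W,r \right)} = r + 4 = 4 + r$)
$\left(1174 - 2471\right) x{\left(6,-3 \right)} = \left(1174 - 2471\right) \left(4 - 3\right) = \left(1174 - 2471\right) 1 = \left(-1297\right) 1 = -1297$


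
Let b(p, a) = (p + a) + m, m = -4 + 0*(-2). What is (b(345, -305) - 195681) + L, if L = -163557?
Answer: -359202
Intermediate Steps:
m = -4 (m = -4 + 0 = -4)
b(p, a) = -4 + a + p (b(p, a) = (p + a) - 4 = (a + p) - 4 = -4 + a + p)
(b(345, -305) - 195681) + L = ((-4 - 305 + 345) - 195681) - 163557 = (36 - 195681) - 163557 = -195645 - 163557 = -359202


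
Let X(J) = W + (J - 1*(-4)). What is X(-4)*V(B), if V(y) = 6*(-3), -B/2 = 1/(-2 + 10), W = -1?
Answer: 18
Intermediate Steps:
B = -¼ (B = -2/(-2 + 10) = -2/8 = -2*⅛ = -¼ ≈ -0.25000)
V(y) = -18
X(J) = 3 + J (X(J) = -1 + (J - 1*(-4)) = -1 + (J + 4) = -1 + (4 + J) = 3 + J)
X(-4)*V(B) = (3 - 4)*(-18) = -1*(-18) = 18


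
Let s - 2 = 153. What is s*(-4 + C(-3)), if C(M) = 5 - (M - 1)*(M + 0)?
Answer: -1705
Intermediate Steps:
s = 155 (s = 2 + 153 = 155)
C(M) = 5 - M*(-1 + M) (C(M) = 5 - (-1 + M)*M = 5 - M*(-1 + M))
s*(-4 + C(-3)) = 155*(-4 + (5 - 3 - 1*(-3)²)) = 155*(-4 + (5 - 3 - 1*9)) = 155*(-4 + (5 - 3 - 9)) = 155*(-4 - 7) = 155*(-11) = -1705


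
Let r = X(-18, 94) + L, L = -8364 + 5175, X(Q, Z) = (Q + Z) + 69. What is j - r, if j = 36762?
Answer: 39806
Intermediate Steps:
X(Q, Z) = 69 + Q + Z
L = -3189
r = -3044 (r = (69 - 18 + 94) - 3189 = 145 - 3189 = -3044)
j - r = 36762 - 1*(-3044) = 36762 + 3044 = 39806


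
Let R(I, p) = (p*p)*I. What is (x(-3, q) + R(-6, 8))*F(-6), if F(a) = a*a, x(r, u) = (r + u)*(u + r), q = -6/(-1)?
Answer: -13500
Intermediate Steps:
R(I, p) = I*p² (R(I, p) = p²*I = I*p²)
q = 6 (q = -6*(-1) = 6)
x(r, u) = (r + u)² (x(r, u) = (r + u)*(r + u) = (r + u)²)
F(a) = a²
(x(-3, q) + R(-6, 8))*F(-6) = ((-3 + 6)² - 6*8²)*(-6)² = (3² - 6*64)*36 = (9 - 384)*36 = -375*36 = -13500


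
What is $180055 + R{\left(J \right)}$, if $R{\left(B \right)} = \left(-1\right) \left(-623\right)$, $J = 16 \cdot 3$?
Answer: $180678$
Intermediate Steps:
$J = 48$
$R{\left(B \right)} = 623$
$180055 + R{\left(J \right)} = 180055 + 623 = 180678$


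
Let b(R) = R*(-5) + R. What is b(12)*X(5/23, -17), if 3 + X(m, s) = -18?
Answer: 1008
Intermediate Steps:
b(R) = -4*R (b(R) = -5*R + R = -4*R)
X(m, s) = -21 (X(m, s) = -3 - 18 = -21)
b(12)*X(5/23, -17) = -4*12*(-21) = -48*(-21) = 1008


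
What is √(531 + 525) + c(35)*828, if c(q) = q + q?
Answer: 57960 + 4*√66 ≈ 57993.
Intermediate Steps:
c(q) = 2*q
√(531 + 525) + c(35)*828 = √(531 + 525) + (2*35)*828 = √1056 + 70*828 = 4*√66 + 57960 = 57960 + 4*√66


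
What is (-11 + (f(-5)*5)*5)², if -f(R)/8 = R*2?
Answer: 3956121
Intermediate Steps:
f(R) = -16*R (f(R) = -8*R*2 = -16*R)
(-11 + (f(-5)*5)*5)² = (-11 + (-16*(-5)*5)*5)² = (-11 + (80*5)*5)² = (-11 + 400*5)² = (-11 + 2000)² = 1989² = 3956121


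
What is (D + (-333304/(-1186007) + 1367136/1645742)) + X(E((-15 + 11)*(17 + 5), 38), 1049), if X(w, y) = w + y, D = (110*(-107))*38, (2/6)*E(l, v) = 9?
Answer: -435443607957595088/975930766097 ≈ -4.4618e+5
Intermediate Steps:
E(l, v) = 27 (E(l, v) = 3*9 = 27)
D = -447260 (D = -11770*38 = -447260)
(D + (-333304/(-1186007) + 1367136/1645742)) + X(E((-15 + 11)*(17 + 5), 38), 1049) = (-447260 + (-333304/(-1186007) + 1367136/1645742)) + (27 + 1049) = (-447260 + (-333304*(-1/1186007) + 1367136*(1/1645742))) + 1076 = (-447260 + (333304/1186007 + 683568/822871)) + 1076 = (-447260 + 1084982628760/975930766097) + 1076 = -436493709461915460/975930766097 + 1076 = -435443607957595088/975930766097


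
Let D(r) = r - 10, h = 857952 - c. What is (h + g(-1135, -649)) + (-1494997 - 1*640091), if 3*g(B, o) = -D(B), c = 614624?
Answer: -5674135/3 ≈ -1.8914e+6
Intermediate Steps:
h = 243328 (h = 857952 - 1*614624 = 857952 - 614624 = 243328)
D(r) = -10 + r
g(B, o) = 10/3 - B/3 (g(B, o) = (-(-10 + B))/3 = (10 - B)/3 = 10/3 - B/3)
(h + g(-1135, -649)) + (-1494997 - 1*640091) = (243328 + (10/3 - ⅓*(-1135))) + (-1494997 - 1*640091) = (243328 + (10/3 + 1135/3)) + (-1494997 - 640091) = (243328 + 1145/3) - 2135088 = 731129/3 - 2135088 = -5674135/3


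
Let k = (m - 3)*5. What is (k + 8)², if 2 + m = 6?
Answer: 169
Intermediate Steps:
m = 4 (m = -2 + 6 = 4)
k = 5 (k = (4 - 3)*5 = 1*5 = 5)
(k + 8)² = (5 + 8)² = 13² = 169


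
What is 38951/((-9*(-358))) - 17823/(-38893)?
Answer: 1572346949/125313246 ≈ 12.547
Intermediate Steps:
38951/((-9*(-358))) - 17823/(-38893) = 38951/3222 - 17823*(-1/38893) = 38951*(1/3222) + 17823/38893 = 38951/3222 + 17823/38893 = 1572346949/125313246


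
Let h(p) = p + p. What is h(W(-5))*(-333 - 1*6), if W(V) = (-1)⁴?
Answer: -678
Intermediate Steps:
W(V) = 1
h(p) = 2*p
h(W(-5))*(-333 - 1*6) = (2*1)*(-333 - 1*6) = 2*(-333 - 6) = 2*(-339) = -678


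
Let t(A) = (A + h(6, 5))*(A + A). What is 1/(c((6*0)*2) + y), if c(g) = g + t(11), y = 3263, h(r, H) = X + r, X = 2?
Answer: 1/3681 ≈ 0.00027167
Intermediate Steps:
h(r, H) = 2 + r
t(A) = 2*A*(8 + A) (t(A) = (A + (2 + 6))*(A + A) = (A + 8)*(2*A) = (8 + A)*(2*A) = 2*A*(8 + A))
c(g) = 418 + g (c(g) = g + 2*11*(8 + 11) = g + 2*11*19 = g + 418 = 418 + g)
1/(c((6*0)*2) + y) = 1/((418 + (6*0)*2) + 3263) = 1/((418 + 0*2) + 3263) = 1/((418 + 0) + 3263) = 1/(418 + 3263) = 1/3681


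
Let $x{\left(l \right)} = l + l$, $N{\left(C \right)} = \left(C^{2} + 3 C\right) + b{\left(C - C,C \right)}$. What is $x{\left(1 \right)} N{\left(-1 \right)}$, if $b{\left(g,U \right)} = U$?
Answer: $-6$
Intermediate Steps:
$N{\left(C \right)} = C^{2} + 4 C$ ($N{\left(C \right)} = \left(C^{2} + 3 C\right) + C = C^{2} + 4 C$)
$x{\left(l \right)} = 2 l$
$x{\left(1 \right)} N{\left(-1 \right)} = 2 \cdot 1 \left(- (4 - 1)\right) = 2 \left(\left(-1\right) 3\right) = 2 \left(-3\right) = -6$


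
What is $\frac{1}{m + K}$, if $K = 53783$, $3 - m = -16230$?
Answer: $\frac{1}{70016} \approx 1.4282 \cdot 10^{-5}$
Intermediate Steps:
$m = 16233$ ($m = 3 - -16230 = 3 + 16230 = 16233$)
$\frac{1}{m + K} = \frac{1}{16233 + 53783} = \frac{1}{70016}$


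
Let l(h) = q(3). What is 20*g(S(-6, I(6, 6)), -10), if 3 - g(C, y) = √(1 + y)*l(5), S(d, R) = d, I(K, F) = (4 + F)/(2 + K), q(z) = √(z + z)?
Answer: 60 - 60*I*√6 ≈ 60.0 - 146.97*I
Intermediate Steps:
q(z) = √2*√z (q(z) = √(2*z) = √2*√z)
I(K, F) = (4 + F)/(2 + K)
l(h) = √6 (l(h) = √2*√3 = √6)
g(C, y) = 3 - √6*√(1 + y) (g(C, y) = 3 - √(1 + y)*√6 = 3 - √6*√(1 + y))
20*g(S(-6, I(6, 6)), -10) = 20*(3 - √(6 + 6*(-10))) = 20*(3 - √(6 - 60)) = 20*(3 - √(-54)) = 20*(3 - 3*I*√6) = 60 - 60*I*√6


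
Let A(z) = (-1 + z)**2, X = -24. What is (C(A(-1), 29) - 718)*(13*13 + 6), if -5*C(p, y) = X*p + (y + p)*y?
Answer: -155785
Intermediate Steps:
C(p, y) = 24*p/5 - y*(p + y)/5 (C(p, y) = -(-24*p + (y + p)*y)/5 = -(-24*p + (p + y)*y)/5 = -(-24*p + y*(p + y))/5 = 24*p/5 - y*(p + y)/5)
(C(A(-1), 29) - 718)*(13*13 + 6) = ((-1/5*29**2 + 24*(-1 - 1)**2/5 - 1/5*(-1 - 1)**2*29) - 718)*(13*13 + 6) = ((-1/5*841 + (24/5)*(-2)**2 - 1/5*(-2)**2*29) - 718)*(169 + 6) = ((-841/5 + (24/5)*4 - 1/5*4*29) - 718)*175 = ((-841/5 + 96/5 - 116/5) - 718)*175 = (-861/5 - 718)*175 = -4451/5*175 = -155785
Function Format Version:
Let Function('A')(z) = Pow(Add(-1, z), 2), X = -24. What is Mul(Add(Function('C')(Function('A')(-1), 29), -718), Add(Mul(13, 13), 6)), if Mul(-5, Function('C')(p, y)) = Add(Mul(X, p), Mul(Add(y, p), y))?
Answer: -155785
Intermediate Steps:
Function('C')(p, y) = Add(Mul(Rational(24, 5), p), Mul(Rational(-1, 5), y, Add(p, y))) (Function('C')(p, y) = Mul(Rational(-1, 5), Add(Mul(-24, p), Mul(Add(y, p), y))) = Mul(Rational(-1, 5), Add(Mul(-24, p), Mul(Add(p, y), y))) = Mul(Rational(-1, 5), Add(Mul(-24, p), Mul(y, Add(p, y)))) = Add(Mul(Rational(24, 5), p), Mul(Rational(-1, 5), y, Add(p, y))))
Mul(Add(Function('C')(Function('A')(-1), 29), -718), Add(Mul(13, 13), 6)) = Mul(Add(Add(Mul(Rational(-1, 5), Pow(29, 2)), Mul(Rational(24, 5), Pow(Add(-1, -1), 2)), Mul(Rational(-1, 5), Pow(Add(-1, -1), 2), 29)), -718), Add(Mul(13, 13), 6)) = Mul(Add(Add(Mul(Rational(-1, 5), 841), Mul(Rational(24, 5), Pow(-2, 2)), Mul(Rational(-1, 5), Pow(-2, 2), 29)), -718), Add(169, 6)) = Mul(Add(Add(Rational(-841, 5), Mul(Rational(24, 5), 4), Mul(Rational(-1, 5), 4, 29)), -718), 175) = Mul(Add(Add(Rational(-841, 5), Rational(96, 5), Rational(-116, 5)), -718), 175) = Mul(Add(Rational(-861, 5), -718), 175) = Mul(Rational(-4451, 5), 175) = -155785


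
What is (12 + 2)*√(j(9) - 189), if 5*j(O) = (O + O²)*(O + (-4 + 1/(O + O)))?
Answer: 98*I*√2 ≈ 138.59*I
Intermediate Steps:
j(O) = (O + O²)*(-4 + O + 1/(2*O))/5 (j(O) = ((O + O²)*(O + (-4 + 1/(O + O))))/5 = ((O + O²)*(O + (-4 + 1/(2*O))))/5 = ((O + O²)*(-4 + O + 1/(2*O)))/5 = (O + O²)*(-4 + O + 1/(2*O))/5)
(12 + 2)*√(j(9) - 189) = (12 + 2)*√((⅒ - 7/10*9 - ⅗*9² + (⅕)*9³) - 189) = 14*√((⅒ - 63/10 - ⅗*81 + (⅕)*729) - 189) = 14*√((⅒ - 63/10 - 243/5 + 729/5) - 189) = 14*√(91 - 189) = 14*√(-98) = 14*(7*I*√2) = 98*I*√2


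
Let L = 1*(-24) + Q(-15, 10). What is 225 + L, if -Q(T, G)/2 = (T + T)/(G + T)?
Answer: 189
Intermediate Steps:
Q(T, G) = -4*T/(G + T) (Q(T, G) = -2*(T + T)/(G + T) = -2*2*T/(G + T) = -4*T/(G + T))
L = -36 (L = 1*(-24) - 4*(-15)/(10 - 15) = -24 - 4*(-15)/(-5) = -24 - 4*(-15)*(-1/5) = -24 - 12 = -36)
225 + L = 225 - 36 = 189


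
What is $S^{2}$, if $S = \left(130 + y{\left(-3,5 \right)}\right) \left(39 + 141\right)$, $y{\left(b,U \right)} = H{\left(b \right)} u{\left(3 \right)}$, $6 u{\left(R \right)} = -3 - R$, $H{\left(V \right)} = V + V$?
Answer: $599270400$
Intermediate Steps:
$H{\left(V \right)} = 2 V$
$u{\left(R \right)} = - \frac{1}{2} - \frac{R}{6}$ ($u{\left(R \right)} = \frac{-3 - R}{6} = - \frac{1}{2} - \frac{R}{6}$)
$y{\left(b,U \right)} = - 2 b$ ($y{\left(b,U \right)} = 2 b \left(- \frac{1}{2} - \frac{1}{2}\right) = 2 b \left(-1\right) = - 2 b$)
$S = 24480$ ($S = \left(130 - -6\right) \left(39 + 141\right) = \left(130 + 6\right) 180 = 136 \cdot 180 = 24480$)
$S^{2} = 24480^{2} = 599270400$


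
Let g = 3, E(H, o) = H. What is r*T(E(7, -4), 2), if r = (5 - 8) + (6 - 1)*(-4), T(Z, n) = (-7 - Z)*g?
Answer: 966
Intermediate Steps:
T(Z, n) = -21 - 3*Z (T(Z, n) = (-7 - Z)*3 = -21 - 3*Z)
r = -23 (r = -3 + 5*(-4) = -3 - 20 = -23)
r*T(E(7, -4), 2) = -23*(-21 - 3*7) = -23*(-21 - 21) = -23*(-42) = 966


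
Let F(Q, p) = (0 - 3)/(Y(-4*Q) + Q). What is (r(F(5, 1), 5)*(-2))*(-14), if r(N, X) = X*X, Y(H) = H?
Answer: 700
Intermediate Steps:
F(Q, p) = 1/Q (F(Q, p) = (0 - 3)/(-4*Q + Q) = -3*(-1/(3*Q)) = -(-1)/Q = 1/Q)
r(N, X) = X²
(r(F(5, 1), 5)*(-2))*(-14) = (5²*(-2))*(-14) = (25*(-2))*(-14) = -50*(-14) = 700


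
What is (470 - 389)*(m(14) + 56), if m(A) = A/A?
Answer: 4617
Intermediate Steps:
m(A) = 1
(470 - 389)*(m(14) + 56) = (470 - 389)*(1 + 56) = 81*57 = 4617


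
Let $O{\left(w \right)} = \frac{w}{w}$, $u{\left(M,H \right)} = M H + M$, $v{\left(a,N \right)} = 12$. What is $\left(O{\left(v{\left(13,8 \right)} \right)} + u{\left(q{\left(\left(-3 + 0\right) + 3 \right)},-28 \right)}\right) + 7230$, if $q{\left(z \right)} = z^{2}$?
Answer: $7231$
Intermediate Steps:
$u{\left(M,H \right)} = M + H M$ ($u{\left(M,H \right)} = H M + M = M + H M$)
$O{\left(w \right)} = 1$
$\left(O{\left(v{\left(13,8 \right)} \right)} + u{\left(q{\left(\left(-3 + 0\right) + 3 \right)},-28 \right)}\right) + 7230 = \left(1 + \left(\left(-3 + 0\right) + 3\right)^{2} \left(1 - 28\right)\right) + 7230 = \left(1 + \left(-3 + 3\right)^{2} \left(-27\right)\right) + 7230 = \left(1 + 0^{2} \left(-27\right)\right) + 7230 = \left(1 + 0 \left(-27\right)\right) + 7230 = \left(1 + 0\right) + 7230 = 1 + 7230 = 7231$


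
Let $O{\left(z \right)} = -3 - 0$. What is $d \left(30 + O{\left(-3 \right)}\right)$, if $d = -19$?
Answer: $-513$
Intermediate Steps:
$O{\left(z \right)} = -3$ ($O{\left(z \right)} = -3 + 0 = -3$)
$d \left(30 + O{\left(-3 \right)}\right) = - 19 \left(30 - 3\right) = \left(-19\right) 27 = -513$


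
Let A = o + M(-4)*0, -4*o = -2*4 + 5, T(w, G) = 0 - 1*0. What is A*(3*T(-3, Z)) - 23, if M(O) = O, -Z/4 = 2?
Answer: -23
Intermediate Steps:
Z = -8 (Z = -4*2 = -8)
T(w, G) = 0 (T(w, G) = 0 + 0 = 0)
o = ¾ (o = -(-2*4 + 5)/4 = -(-8 + 5)/4 = -¼*(-3) = ¾ ≈ 0.75000)
A = ¾ (A = ¾ - 4*0 = ¾ + 0 = ¾ ≈ 0.75000)
A*(3*T(-3, Z)) - 23 = 3*(3*0)/4 - 23 = (¾)*0 - 23 = 0 - 23 = -23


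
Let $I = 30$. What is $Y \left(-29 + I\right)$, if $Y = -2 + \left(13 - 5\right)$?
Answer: $6$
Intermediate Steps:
$Y = 6$ ($Y = -2 + 8 = 6$)
$Y \left(-29 + I\right) = 6 \left(-29 + 30\right) = 6 \cdot 1 = 6$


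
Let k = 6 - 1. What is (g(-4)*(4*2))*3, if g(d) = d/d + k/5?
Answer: 48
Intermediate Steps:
k = 5
g(d) = 2 (g(d) = d/d + 5/5 = 1 + 5*(1/5) = 1 + 1 = 2)
(g(-4)*(4*2))*3 = (2*(4*2))*3 = (2*8)*3 = 16*3 = 48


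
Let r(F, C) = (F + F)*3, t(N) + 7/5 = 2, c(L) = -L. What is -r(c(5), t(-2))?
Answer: 30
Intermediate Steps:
t(N) = 3/5 (t(N) = -7/5 + 2 = 3/5)
r(F, C) = 6*F (r(F, C) = (2*F)*3 = 6*F)
-r(c(5), t(-2)) = -6*(-1*5) = -6*(-5) = -1*(-30) = 30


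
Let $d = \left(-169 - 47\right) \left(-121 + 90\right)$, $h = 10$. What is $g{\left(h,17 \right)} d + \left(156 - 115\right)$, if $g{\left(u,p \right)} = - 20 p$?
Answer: $-2276599$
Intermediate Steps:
$d = 6696$ ($d = \left(-216\right) \left(-31\right) = 6696$)
$g{\left(h,17 \right)} d + \left(156 - 115\right) = \left(-20\right) 17 \cdot 6696 + \left(156 - 115\right) = \left(-340\right) 6696 + 41 = -2276640 + 41 = -2276599$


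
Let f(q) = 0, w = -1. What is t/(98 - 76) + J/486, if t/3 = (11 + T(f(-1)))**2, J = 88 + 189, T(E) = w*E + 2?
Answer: 63124/2673 ≈ 23.615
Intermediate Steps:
T(E) = 2 - E (T(E) = -E + 2 = 2 - E)
J = 277
t = 507 (t = 3*(11 + (2 - 1*0))**2 = 3*(11 + (2 + 0))**2 = 3*(11 + 2)**2 = 3*13**2 = 3*169 = 507)
t/(98 - 76) + J/486 = 507/(98 - 76) + 277/486 = 507/22 + 277*(1/486) = 507*(1/22) + 277/486 = 507/22 + 277/486 = 63124/2673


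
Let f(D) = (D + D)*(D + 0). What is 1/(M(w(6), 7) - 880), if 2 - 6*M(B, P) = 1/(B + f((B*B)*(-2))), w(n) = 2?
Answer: -780/686141 ≈ -0.0011368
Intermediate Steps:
f(D) = 2*D² (f(D) = (2*D)*D = 2*D²)
M(B, P) = ⅓ - 1/(6*(B + 8*B⁴)) (M(B, P) = ⅓ - 1/(6*(B + 2*((B*B)*(-2))²)) = ⅓ - 1/(6*(B + 2*(B²*(-2))²)) = ⅓ - 1/(6*(B + 2*(-2*B²)²)) = ⅓ - 1/(6*(B + 2*(4*B⁴))) = ⅓ - 1/(6*(B + 8*B⁴)))
1/(M(w(6), 7) - 880) = 1/((-1 + 2*2 + 16*2⁴)/(6*2 + 48*2⁴) - 880) = 1/((-1 + 4 + 16*16)/(12 + 48*16) - 880) = 1/((-1 + 4 + 256)/(12 + 768) - 880) = 1/(259/780 - 880) = 1/(-686141/780) = -780/686141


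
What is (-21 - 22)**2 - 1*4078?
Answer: -2229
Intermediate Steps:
(-21 - 22)**2 - 1*4078 = (-43)**2 - 4078 = 1849 - 4078 = -2229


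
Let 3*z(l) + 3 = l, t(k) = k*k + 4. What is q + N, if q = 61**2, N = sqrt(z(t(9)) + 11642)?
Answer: 3721 + 8*sqrt(1641)/3 ≈ 3829.0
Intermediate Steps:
t(k) = 4 + k**2 (t(k) = k**2 + 4 = 4 + k**2)
z(l) = -1 + l/3
N = 8*sqrt(1641)/3 (N = sqrt((-1 + (4 + 9**2)/3) + 11642) = sqrt((-1 + (4 + 81)/3) + 11642) = sqrt((-1 + (1/3)*85) + 11642) = sqrt((-1 + 85/3) + 11642) = sqrt(82/3 + 11642) = sqrt(35008/3) = 8*sqrt(1641)/3 ≈ 108.02)
q = 3721
q + N = 3721 + 8*sqrt(1641)/3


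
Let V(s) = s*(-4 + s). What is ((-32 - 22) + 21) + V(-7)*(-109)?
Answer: -8426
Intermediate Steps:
((-32 - 22) + 21) + V(-7)*(-109) = ((-32 - 22) + 21) - 7*(-4 - 7)*(-109) = (-54 + 21) - 7*(-11)*(-109) = -33 + 77*(-109) = -33 - 8393 = -8426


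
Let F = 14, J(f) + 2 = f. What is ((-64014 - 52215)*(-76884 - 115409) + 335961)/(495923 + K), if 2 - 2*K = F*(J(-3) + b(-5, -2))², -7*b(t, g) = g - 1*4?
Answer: 156452513406/3470627 ≈ 45079.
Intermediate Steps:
J(f) = -2 + f
b(t, g) = 4/7 - g/7 (b(t, g) = -(g - 1*4)/7 = -(g - 4)/7 = -(-4 + g)/7 = 4/7 - g/7)
K = -834/7 (K = 1 - 7*((-2 - 3) + (4/7 - ⅐*(-2)))² = 1 - 7*(-5 + (4/7 + 2/7))² = 1 - 7*(-5 + 6/7)² = 1 - 7*(-29/7)² = 1 - 7*841/49 = 1 - ½*1682/7 = 1 - 841/7 = -834/7 ≈ -119.14)
((-64014 - 52215)*(-76884 - 115409) + 335961)/(495923 + K) = ((-64014 - 52215)*(-76884 - 115409) + 335961)/(495923 - 834/7) = (-116229*(-192293) + 335961)/(3470627/7) = (22350023097 + 335961)*(7/3470627) = 22350359058*(7/3470627) = 156452513406/3470627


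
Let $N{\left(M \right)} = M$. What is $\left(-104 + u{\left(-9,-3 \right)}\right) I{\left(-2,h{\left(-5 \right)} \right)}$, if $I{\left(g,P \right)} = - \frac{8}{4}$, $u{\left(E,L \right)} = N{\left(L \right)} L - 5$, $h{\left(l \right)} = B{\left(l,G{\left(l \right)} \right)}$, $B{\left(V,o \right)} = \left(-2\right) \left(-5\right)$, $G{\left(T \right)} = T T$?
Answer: $200$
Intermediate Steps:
$G{\left(T \right)} = T^{2}$
$B{\left(V,o \right)} = 10$
$h{\left(l \right)} = 10$
$u{\left(E,L \right)} = -5 + L^{2}$ ($u{\left(E,L \right)} = L L - 5 = L^{2} - 5 = -5 + L^{2}$)
$I{\left(g,P \right)} = -2$ ($I{\left(g,P \right)} = \left(-8\right) \frac{1}{4} = -2$)
$\left(-104 + u{\left(-9,-3 \right)}\right) I{\left(-2,h{\left(-5 \right)} \right)} = \left(-104 - \left(5 - \left(-3\right)^{2}\right)\right) \left(-2\right) = \left(-104 + \left(-5 + 9\right)\right) \left(-2\right) = \left(-104 + 4\right) \left(-2\right) = \left(-100\right) \left(-2\right) = 200$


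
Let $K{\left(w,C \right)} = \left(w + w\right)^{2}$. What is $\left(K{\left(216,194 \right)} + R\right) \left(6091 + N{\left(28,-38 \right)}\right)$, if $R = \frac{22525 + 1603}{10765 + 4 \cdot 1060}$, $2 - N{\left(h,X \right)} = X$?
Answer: $\frac{17168745047488}{15005} \approx 1.1442 \cdot 10^{9}$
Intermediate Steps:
$N{\left(h,X \right)} = 2 - X$
$R = \frac{24128}{15005}$ ($R = \frac{24128}{10765 + 4240} = \frac{24128}{15005} \approx 1.608$)
$K{\left(w,C \right)} = 4 w^{2}$ ($K{\left(w,C \right)} = \left(2 w\right)^{2} = 4 w^{2}$)
$\left(K{\left(216,194 \right)} + R\right) \left(6091 + N{\left(28,-38 \right)}\right) = \left(4 \cdot 216^{2} + \frac{24128}{15005}\right) \left(6091 + \left(2 - -38\right)\right) = \left(4 \cdot 46656 + \frac{24128}{15005}\right) \left(6091 + \left(2 + 38\right)\right) = \left(186624 + \frac{24128}{15005}\right) \left(6091 + 40\right) = \frac{2800317248}{15005} \cdot 6131 = \frac{17168745047488}{15005}$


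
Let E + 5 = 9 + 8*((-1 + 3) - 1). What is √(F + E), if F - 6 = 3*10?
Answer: 4*√3 ≈ 6.9282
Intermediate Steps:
F = 36 (F = 6 + 3*10 = 6 + 30 = 36)
E = 12 (E = -5 + (9 + 8*((-1 + 3) - 1)) = -5 + (9 + 8*(2 - 1)) = -5 + (9 + 8*1) = -5 + (9 + 8) = -5 + 17 = 12)
√(F + E) = √(36 + 12) = √48 = 4*√3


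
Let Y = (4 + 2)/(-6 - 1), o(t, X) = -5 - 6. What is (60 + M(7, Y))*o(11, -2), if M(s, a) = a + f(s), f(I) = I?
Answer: -5093/7 ≈ -727.57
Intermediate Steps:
o(t, X) = -11
Y = -6/7 (Y = 6/(-7) = 6*(-⅐) = -6/7 ≈ -0.85714)
M(s, a) = a + s
(60 + M(7, Y))*o(11, -2) = (60 + (-6/7 + 7))*(-11) = (60 + 43/7)*(-11) = (463/7)*(-11) = -5093/7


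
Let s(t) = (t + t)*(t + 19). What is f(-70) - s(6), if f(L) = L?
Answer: -370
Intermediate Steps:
s(t) = 2*t*(19 + t) (s(t) = (2*t)*(19 + t) = 2*t*(19 + t))
f(-70) - s(6) = -70 - 2*6*(19 + 6) = -70 - 2*6*25 = -70 - 1*300 = -70 - 300 = -370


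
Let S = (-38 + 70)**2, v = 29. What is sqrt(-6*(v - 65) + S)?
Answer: 2*sqrt(310) ≈ 35.214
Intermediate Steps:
S = 1024 (S = 32**2 = 1024)
sqrt(-6*(v - 65) + S) = sqrt(-6*(29 - 65) + 1024) = sqrt(-6*(-36) + 1024) = sqrt(216 + 1024) = sqrt(1240) = 2*sqrt(310)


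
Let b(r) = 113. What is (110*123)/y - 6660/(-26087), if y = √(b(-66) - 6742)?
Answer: 6660/26087 - 13530*I*√6629/6629 ≈ 0.2553 - 166.18*I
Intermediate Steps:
y = I*√6629 (y = √(113 - 6742) = √(-6629) = I*√6629 ≈ 81.419*I)
(110*123)/y - 6660/(-26087) = (110*123)/((I*√6629)) - 6660/(-26087) = 13530*(-I*√6629/6629) - 6660*(-1/26087) = -13530*I*√6629/6629 + 6660/26087 = 6660/26087 - 13530*I*√6629/6629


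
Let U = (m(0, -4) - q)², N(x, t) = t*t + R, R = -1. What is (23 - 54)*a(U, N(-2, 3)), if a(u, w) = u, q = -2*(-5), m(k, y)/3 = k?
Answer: -3100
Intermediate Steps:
m(k, y) = 3*k
q = 10
N(x, t) = -1 + t² (N(x, t) = t*t - 1 = t² - 1 = -1 + t²)
U = 100 (U = (3*0 - 1*10)² = (0 - 10)² = (-10)² = 100)
(23 - 54)*a(U, N(-2, 3)) = (23 - 54)*100 = -31*100 = -3100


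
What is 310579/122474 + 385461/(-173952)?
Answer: 378715983/1183588736 ≈ 0.31997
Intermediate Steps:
310579/122474 + 385461/(-173952) = 310579*(1/122474) + 385461*(-1/173952) = 310579/122474 - 42829/19328 = 378715983/1183588736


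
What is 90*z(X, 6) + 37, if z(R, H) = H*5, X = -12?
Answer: 2737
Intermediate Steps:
z(R, H) = 5*H
90*z(X, 6) + 37 = 90*(5*6) + 37 = 90*30 + 37 = 2700 + 37 = 2737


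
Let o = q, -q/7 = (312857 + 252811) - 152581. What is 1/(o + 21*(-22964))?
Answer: -1/3373853 ≈ -2.9640e-7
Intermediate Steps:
q = -2891609 (q = -7*((312857 + 252811) - 152581) = -7*(565668 - 152581) = -7*413087 = -2891609)
o = -2891609
1/(o + 21*(-22964)) = 1/(-2891609 + 21*(-22964)) = 1/(-2891609 - 482244) = 1/(-3373853) = -1/3373853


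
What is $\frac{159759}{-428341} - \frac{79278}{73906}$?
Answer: $- \frac{22882583226}{15828484973} \approx -1.4457$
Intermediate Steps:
$\frac{159759}{-428341} - \frac{79278}{73906} = 159759 \left(- \frac{1}{428341}\right) - \frac{39639}{36953} = - \frac{159759}{428341} - \frac{39639}{36953} = - \frac{22882583226}{15828484973}$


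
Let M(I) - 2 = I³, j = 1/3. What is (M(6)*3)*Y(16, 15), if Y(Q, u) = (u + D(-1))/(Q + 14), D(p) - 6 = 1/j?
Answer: 2616/5 ≈ 523.20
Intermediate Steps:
j = ⅓ ≈ 0.33333
M(I) = 2 + I³
D(p) = 9 (D(p) = 6 + 1/(⅓) = 6 + 3 = 9)
Y(Q, u) = (9 + u)/(14 + Q) (Y(Q, u) = (u + 9)/(Q + 14) = (9 + u)/(14 + Q))
(M(6)*3)*Y(16, 15) = ((2 + 6³)*3)*((9 + 15)/(14 + 16)) = ((2 + 216)*3)*(24/30) = (218*3)*((1/30)*24) = 654*(⅘) = 2616/5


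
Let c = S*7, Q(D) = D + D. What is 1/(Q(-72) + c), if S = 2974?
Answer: 1/20674 ≈ 4.8370e-5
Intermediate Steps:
Q(D) = 2*D
c = 20818 (c = 2974*7 = 20818)
1/(Q(-72) + c) = 1/(2*(-72) + 20818) = 1/(-144 + 20818) = 1/20674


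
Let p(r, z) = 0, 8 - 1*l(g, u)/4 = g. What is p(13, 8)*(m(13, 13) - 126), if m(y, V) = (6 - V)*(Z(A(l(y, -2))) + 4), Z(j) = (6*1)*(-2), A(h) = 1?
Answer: 0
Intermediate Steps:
l(g, u) = 32 - 4*g
Z(j) = -12 (Z(j) = 6*(-2) = -12)
m(y, V) = -48 + 8*V (m(y, V) = (6 - V)*(-12 + 4) = (6 - V)*(-8) = -48 + 8*V)
p(13, 8)*(m(13, 13) - 126) = 0*((-48 + 8*13) - 126) = 0*((-48 + 104) - 126) = 0*(56 - 126) = 0*(-70) = 0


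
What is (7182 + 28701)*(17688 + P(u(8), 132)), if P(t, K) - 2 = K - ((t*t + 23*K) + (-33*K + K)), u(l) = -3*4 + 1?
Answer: 677793987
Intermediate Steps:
u(l) = -11 (u(l) = -12 + 1 = -11)
P(t, K) = 2 - t**2 + 10*K (P(t, K) = 2 + (K - ((t*t + 23*K) + (-33*K + K))) = 2 + (K - ((t**2 + 23*K) - 32*K)) = 2 + (K - (t**2 - 9*K)) = 2 + (K + (-t**2 + 9*K)) = 2 + (-t**2 + 10*K) = 2 - t**2 + 10*K)
(7182 + 28701)*(17688 + P(u(8), 132)) = (7182 + 28701)*(17688 + (2 - 1*(-11)**2 + 10*132)) = 35883*(17688 + (2 - 1*121 + 1320)) = 35883*(17688 + (2 - 121 + 1320)) = 35883*(17688 + 1201) = 35883*18889 = 677793987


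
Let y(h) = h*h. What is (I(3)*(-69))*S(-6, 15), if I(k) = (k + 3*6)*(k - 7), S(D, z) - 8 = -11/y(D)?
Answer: 44597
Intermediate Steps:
y(h) = h²
S(D, z) = 8 - 11/D²
I(k) = (-7 + k)*(18 + k) (I(k) = (k + 18)*(-7 + k) = (18 + k)*(-7 + k) = (-7 + k)*(18 + k))
(I(3)*(-69))*S(-6, 15) = ((-126 + 3² + 11*3)*(-69))*(8 - 11/(-6)²) = ((-126 + 9 + 33)*(-69))*(8 - 11*1/36) = (-84*(-69))*(8 - 11/36) = 5796*(277/36) = 44597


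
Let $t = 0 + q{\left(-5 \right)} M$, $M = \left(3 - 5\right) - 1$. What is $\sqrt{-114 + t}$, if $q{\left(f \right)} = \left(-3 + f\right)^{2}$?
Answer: $3 i \sqrt{34} \approx 17.493 i$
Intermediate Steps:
$M = -3$ ($M = -2 - 1 = -3$)
$t = -192$ ($t = 0 + \left(-3 - 5\right)^{2} \left(-3\right) = 0 + \left(-8\right)^{2} \left(-3\right) = 0 + 64 \left(-3\right) = 0 - 192 = -192$)
$\sqrt{-114 + t} = \sqrt{-114 - 192} = \sqrt{-306} = 3 i \sqrt{34}$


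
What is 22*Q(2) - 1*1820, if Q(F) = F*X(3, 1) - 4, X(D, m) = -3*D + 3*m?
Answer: -2172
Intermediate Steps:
Q(F) = -4 - 6*F (Q(F) = F*(-3*3 + 3*1) - 4 = F*(-9 + 3) - 4 = F*(-6) - 4 = -6*F - 4 = -4 - 6*F)
22*Q(2) - 1*1820 = 22*(-4 - 6*2) - 1*1820 = 22*(-4 - 12) - 1820 = 22*(-16) - 1820 = -352 - 1820 = -2172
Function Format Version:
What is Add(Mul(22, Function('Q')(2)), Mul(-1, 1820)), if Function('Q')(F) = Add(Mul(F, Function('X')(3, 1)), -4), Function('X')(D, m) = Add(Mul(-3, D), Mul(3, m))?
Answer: -2172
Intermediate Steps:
Function('Q')(F) = Add(-4, Mul(-6, F)) (Function('Q')(F) = Add(Mul(F, Add(Mul(-3, 3), Mul(3, 1))), -4) = Add(Mul(F, Add(-9, 3)), -4) = Add(Mul(F, -6), -4) = Add(Mul(-6, F), -4) = Add(-4, Mul(-6, F)))
Add(Mul(22, Function('Q')(2)), Mul(-1, 1820)) = Add(Mul(22, Add(-4, Mul(-6, 2))), Mul(-1, 1820)) = Add(Mul(22, Add(-4, -12)), -1820) = Add(Mul(22, -16), -1820) = Add(-352, -1820) = -2172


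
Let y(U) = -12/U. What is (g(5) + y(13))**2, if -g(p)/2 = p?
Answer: 20164/169 ≈ 119.31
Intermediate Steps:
g(p) = -2*p
(g(5) + y(13))**2 = (-2*5 - 12/13)**2 = (-10 - 12*1/13)**2 = (-10 - 12/13)**2 = (-142/13)**2 = 20164/169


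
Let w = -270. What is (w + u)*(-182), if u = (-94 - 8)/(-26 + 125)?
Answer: 1627808/33 ≈ 49328.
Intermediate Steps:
u = -34/33 (u = -102/99 = -102*1/99 = -34/33 ≈ -1.0303)
(w + u)*(-182) = (-270 - 34/33)*(-182) = -8944/33*(-182) = 1627808/33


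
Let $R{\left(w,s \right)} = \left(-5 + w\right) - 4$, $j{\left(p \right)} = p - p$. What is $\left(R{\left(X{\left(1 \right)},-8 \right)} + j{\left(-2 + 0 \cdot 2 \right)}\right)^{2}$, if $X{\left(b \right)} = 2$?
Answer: $49$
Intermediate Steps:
$j{\left(p \right)} = 0$
$R{\left(w,s \right)} = -9 + w$
$\left(R{\left(X{\left(1 \right)},-8 \right)} + j{\left(-2 + 0 \cdot 2 \right)}\right)^{2} = \left(\left(-9 + 2\right) + 0\right)^{2} = \left(-7 + 0\right)^{2} = \left(-7\right)^{2} = 49$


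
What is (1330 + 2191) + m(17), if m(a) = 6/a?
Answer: 59863/17 ≈ 3521.4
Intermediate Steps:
(1330 + 2191) + m(17) = (1330 + 2191) + 6/17 = 3521 + 6*(1/17) = 3521 + 6/17 = 59863/17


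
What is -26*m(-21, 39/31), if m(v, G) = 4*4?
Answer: -416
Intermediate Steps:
m(v, G) = 16
-26*m(-21, 39/31) = -26*16 = -416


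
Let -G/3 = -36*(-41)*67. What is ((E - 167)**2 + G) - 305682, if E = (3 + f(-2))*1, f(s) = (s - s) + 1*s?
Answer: -574802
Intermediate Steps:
G = -296676 (G = -3*(-36*(-41))*67 = -4428*67 = -3*98892 = -296676)
f(s) = s (f(s) = 0 + s = s)
E = 1 (E = (3 - 2)*1 = 1*1 = 1)
((E - 167)**2 + G) - 305682 = ((1 - 167)**2 - 296676) - 305682 = ((-166)**2 - 296676) - 305682 = (27556 - 296676) - 305682 = -269120 - 305682 = -574802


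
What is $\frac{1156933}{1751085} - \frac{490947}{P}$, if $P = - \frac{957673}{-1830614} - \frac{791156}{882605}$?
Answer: $\frac{1389009510479065845062177}{1055999289217956615} \approx 1.3154 \cdot 10^{6}$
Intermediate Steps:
$P = - \frac{603054271619}{1615709069470}$ ($P = \left(-957673\right) \left(- \frac{1}{1830614}\right) - \frac{791156}{882605} = \frac{957673}{1830614} - \frac{791156}{882605} = - \frac{603054271619}{1615709069470} \approx -0.37324$)
$\frac{1156933}{1751085} - \frac{490947}{P} = \frac{1156933}{1751085} - \frac{490947}{- \frac{603054271619}{1615709069470}} = 1156933 \cdot \frac{1}{1751085} - - \frac{793227520529088090}{603054271619} = \frac{1156933}{1751085} + \frac{793227520529088090}{603054271619} = \frac{1389009510479065845062177}{1055999289217956615}$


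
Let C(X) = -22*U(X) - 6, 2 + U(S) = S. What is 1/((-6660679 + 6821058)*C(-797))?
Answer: 1/2818179788 ≈ 3.5484e-10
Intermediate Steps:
U(S) = -2 + S
C(X) = 38 - 22*X (C(X) = -22*(-2 + X) - 6 = (44 - 22*X) - 6 = 38 - 22*X)
1/((-6660679 + 6821058)*C(-797)) = 1/((-6660679 + 6821058)*(38 - 22*(-797))) = 1/(160379*(38 + 17534)) = (1/160379)/17572 = (1/160379)*(1/17572) = 1/2818179788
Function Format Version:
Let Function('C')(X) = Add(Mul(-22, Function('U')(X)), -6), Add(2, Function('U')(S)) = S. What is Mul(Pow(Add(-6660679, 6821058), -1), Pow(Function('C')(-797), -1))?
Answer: Rational(1, 2818179788) ≈ 3.5484e-10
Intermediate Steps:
Function('U')(S) = Add(-2, S)
Function('C')(X) = Add(38, Mul(-22, X)) (Function('C')(X) = Add(Mul(-22, Add(-2, X)), -6) = Add(Add(44, Mul(-22, X)), -6) = Add(38, Mul(-22, X)))
Mul(Pow(Add(-6660679, 6821058), -1), Pow(Function('C')(-797), -1)) = Mul(Pow(Add(-6660679, 6821058), -1), Pow(Add(38, Mul(-22, -797)), -1)) = Mul(Pow(160379, -1), Pow(Add(38, 17534), -1)) = Mul(Rational(1, 160379), Pow(17572, -1)) = Mul(Rational(1, 160379), Rational(1, 17572)) = Rational(1, 2818179788)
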